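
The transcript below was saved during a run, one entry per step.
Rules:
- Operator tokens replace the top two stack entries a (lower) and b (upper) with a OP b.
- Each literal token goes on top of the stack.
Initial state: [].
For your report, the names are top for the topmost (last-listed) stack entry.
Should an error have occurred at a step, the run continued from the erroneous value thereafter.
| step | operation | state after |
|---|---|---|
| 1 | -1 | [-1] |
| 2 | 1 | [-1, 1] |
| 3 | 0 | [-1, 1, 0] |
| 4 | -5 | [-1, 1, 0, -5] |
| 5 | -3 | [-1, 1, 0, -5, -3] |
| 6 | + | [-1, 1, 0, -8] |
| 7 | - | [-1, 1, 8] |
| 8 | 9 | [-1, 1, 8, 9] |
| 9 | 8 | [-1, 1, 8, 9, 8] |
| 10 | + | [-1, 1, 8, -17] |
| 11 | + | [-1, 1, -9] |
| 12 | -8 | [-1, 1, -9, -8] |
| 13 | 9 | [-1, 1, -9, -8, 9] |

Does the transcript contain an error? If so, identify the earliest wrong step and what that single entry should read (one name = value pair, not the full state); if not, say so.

1. push -1: top = -1 (no discrepancy)
2. push 1: top = 1 (in agreement)
3. push 0: top = 0 (in agreement)
4. push -5: top = -5 (same as recorded)
5. push -3: top = -3 (confirmed correct)
6. -5 + -3 = -8 (in agreement)
7. 0 - -8 = 8 (confirmed correct)
8. push 9: top = 9 (verified)
9. push 8: top = 8 (checks out)
10. 9 + 8 = 17 (the entry is off here)
The earliest wrong entry is at step 10: it should read top = 17.

step 10, top = 17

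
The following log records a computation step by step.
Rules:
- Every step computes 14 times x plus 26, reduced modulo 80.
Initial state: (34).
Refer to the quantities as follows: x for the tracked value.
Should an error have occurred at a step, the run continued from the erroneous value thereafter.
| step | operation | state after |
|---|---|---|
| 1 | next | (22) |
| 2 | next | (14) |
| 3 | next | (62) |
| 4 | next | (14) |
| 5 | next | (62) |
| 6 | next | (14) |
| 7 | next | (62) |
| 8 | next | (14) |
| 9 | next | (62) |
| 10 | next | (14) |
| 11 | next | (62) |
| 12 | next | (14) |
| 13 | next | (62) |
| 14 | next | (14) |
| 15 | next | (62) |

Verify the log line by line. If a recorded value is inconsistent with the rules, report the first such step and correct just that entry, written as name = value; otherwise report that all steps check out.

Recomputing the run from the initial state:
step 1: x = 22
step 2: x = 14
step 3: x = 62
step 4: x = 14
step 5: x = 62
step 6: x = 14
step 7: x = 62
step 8: x = 14
step 9: x = 62
step 10: x = 14
step 11: x = 62
step 12: x = 14
step 13: x = 62
step 14: x = 14
step 15: x = 62
This matches the log at every step.

no error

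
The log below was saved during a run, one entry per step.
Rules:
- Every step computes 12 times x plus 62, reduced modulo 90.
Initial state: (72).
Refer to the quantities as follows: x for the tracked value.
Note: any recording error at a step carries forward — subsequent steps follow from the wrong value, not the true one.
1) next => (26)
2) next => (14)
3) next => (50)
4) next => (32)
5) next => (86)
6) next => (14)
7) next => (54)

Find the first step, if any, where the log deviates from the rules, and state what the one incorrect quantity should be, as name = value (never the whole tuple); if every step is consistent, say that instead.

1. x = (12*72 + 62) mod 90 = 26 (exactly as logged)
2. x = (12*26 + 62) mod 90 = 14 (checks out)
3. x = (12*14 + 62) mod 90 = 50 (agrees with the log)
4. x = (12*50 + 62) mod 90 = 32 (confirmed correct)
5. x = (12*32 + 62) mod 90 = 86 (same as recorded)
6. x = (12*86 + 62) mod 90 = 14 (checks out)
7. x = (12*14 + 62) mod 90 = 50 (the log disagrees here)
So the first discrepancy is step 7, where the right value is x = 50.

step 7, x = 50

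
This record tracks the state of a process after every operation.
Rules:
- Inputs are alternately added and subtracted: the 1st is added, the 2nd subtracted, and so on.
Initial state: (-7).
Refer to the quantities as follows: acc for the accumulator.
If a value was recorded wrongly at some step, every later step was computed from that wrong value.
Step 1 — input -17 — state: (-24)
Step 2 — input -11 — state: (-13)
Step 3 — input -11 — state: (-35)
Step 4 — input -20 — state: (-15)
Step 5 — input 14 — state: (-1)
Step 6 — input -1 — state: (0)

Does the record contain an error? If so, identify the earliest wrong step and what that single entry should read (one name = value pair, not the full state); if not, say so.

1. acc = -7 + -17 = -24 (exactly as logged)
2. acc = -24 - -11 = -13 (same as recorded)
3. acc = -13 + -11 = -24 (the record has a different value)
The audit stops at step 3: the recorded entry is wrong and should be acc = -24.

step 3, acc = -24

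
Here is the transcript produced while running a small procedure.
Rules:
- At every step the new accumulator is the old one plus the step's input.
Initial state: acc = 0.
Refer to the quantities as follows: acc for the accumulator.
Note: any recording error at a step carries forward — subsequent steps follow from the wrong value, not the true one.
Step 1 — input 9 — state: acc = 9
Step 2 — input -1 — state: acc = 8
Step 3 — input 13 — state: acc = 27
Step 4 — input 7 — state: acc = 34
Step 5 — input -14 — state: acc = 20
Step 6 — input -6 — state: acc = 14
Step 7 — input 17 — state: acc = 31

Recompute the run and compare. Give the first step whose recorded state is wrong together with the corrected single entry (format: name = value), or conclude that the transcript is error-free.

Recomputing the run from the initial state:
step 1: acc = 9
step 2: acc = 8
step 3: acc = 21
step 4: acc = 28
step 5: acc = 14
step 6: acc = 8
step 7: acc = 25
The first disagreement with the transcript is at step 3, where the value should be acc = 21.

step 3, acc = 21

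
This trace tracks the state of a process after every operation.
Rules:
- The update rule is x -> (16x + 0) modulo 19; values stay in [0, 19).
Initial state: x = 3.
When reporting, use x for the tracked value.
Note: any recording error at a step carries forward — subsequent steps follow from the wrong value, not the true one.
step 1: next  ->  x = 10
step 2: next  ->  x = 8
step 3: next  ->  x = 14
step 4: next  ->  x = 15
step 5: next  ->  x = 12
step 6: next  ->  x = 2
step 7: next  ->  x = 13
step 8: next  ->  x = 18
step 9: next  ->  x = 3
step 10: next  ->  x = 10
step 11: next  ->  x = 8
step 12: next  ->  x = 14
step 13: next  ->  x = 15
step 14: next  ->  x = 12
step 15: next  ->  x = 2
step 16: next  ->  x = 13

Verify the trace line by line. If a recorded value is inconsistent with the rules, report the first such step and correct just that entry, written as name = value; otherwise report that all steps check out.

step 1: x = (16*3 + 0) mod 19 = 10 -> exactly as logged
step 2: x = (16*10 + 0) mod 19 = 8 -> no discrepancy
step 3: x = (16*8 + 0) mod 19 = 14 -> exactly as logged
step 4: x = (16*14 + 0) mod 19 = 15 -> same as recorded
step 5: x = (16*15 + 0) mod 19 = 12 -> exactly as logged
step 6: x = (16*12 + 0) mod 19 = 2 -> confirmed correct
step 7: x = (16*2 + 0) mod 19 = 13 -> verified
step 8: x = (16*13 + 0) mod 19 = 18 -> agrees with the trace
step 9: x = (16*18 + 0) mod 19 = 3 -> in agreement
step 10: x = (16*3 + 0) mod 19 = 10 -> consistent with the trace
step 11: x = (16*10 + 0) mod 19 = 8 -> in agreement
step 12: x = (16*8 + 0) mod 19 = 14 -> same as recorded
step 13: x = (16*14 + 0) mod 19 = 15 -> agrees with the trace
step 14: x = (16*15 + 0) mod 19 = 12 -> in agreement
step 15: x = (16*12 + 0) mod 19 = 2 -> checks out
step 16: x = (16*2 + 0) mod 19 = 13 -> consistent with the trace
The recomputation confirms every line.

no error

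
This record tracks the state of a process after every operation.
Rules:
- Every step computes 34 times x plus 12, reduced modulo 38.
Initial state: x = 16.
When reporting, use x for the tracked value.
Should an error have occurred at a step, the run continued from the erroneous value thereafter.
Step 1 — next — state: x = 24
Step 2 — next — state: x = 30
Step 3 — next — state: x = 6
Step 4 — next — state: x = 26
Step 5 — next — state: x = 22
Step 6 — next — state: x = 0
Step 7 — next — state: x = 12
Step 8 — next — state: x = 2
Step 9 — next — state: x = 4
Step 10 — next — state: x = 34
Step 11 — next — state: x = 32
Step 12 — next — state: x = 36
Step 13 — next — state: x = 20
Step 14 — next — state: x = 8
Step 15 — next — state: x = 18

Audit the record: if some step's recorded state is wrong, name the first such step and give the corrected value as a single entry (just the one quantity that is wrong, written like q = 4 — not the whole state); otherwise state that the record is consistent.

step 11, x = 28

Step 1: x = (34*16 + 12) mod 38 = 24 — agrees with the record.
Step 2: x = (34*24 + 12) mod 38 = 30 — exactly as logged.
Step 3: x = (34*30 + 12) mod 38 = 6 — matches.
Step 4: x = (34*6 + 12) mod 38 = 26 — checks out.
Step 5: x = (34*26 + 12) mod 38 = 22 — in agreement.
Step 6: x = (34*22 + 12) mod 38 = 0 — agrees with the record.
Step 7: x = (34*0 + 12) mod 38 = 12 — confirmed correct.
Step 8: x = (34*12 + 12) mod 38 = 2 — no discrepancy.
Step 9: x = (34*2 + 12) mod 38 = 4 — in agreement.
Step 10: x = (34*4 + 12) mod 38 = 34 — consistent with the record.
Step 11: x = (34*34 + 12) mod 38 = 28 — this is not what the record shows.
First incorrect step: 11; the correct value is x = 28.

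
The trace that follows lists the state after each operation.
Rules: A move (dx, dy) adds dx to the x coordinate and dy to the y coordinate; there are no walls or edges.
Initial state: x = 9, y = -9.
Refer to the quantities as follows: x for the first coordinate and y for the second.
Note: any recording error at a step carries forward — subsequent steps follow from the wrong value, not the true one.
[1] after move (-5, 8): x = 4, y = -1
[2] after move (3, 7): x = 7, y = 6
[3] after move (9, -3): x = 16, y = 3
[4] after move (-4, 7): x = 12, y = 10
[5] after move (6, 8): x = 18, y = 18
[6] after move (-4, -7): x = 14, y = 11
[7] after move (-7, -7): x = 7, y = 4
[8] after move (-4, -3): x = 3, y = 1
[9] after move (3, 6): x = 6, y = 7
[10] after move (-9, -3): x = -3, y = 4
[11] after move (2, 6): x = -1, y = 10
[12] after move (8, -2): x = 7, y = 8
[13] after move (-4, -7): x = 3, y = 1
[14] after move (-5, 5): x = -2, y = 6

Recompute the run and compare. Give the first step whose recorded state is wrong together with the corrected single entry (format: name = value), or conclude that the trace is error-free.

no error

Step 1: x = 9 + (-5) = 4, y = -9 + (8) = -1 — exactly as logged.
Step 2: x = 4 + (3) = 7, y = -1 + (7) = 6 — consistent with the trace.
Step 3: x = 7 + (9) = 16, y = 6 + (-3) = 3 — confirmed correct.
Step 4: x = 16 + (-4) = 12, y = 3 + (7) = 10 — agrees with the trace.
Step 5: x = 12 + (6) = 18, y = 10 + (8) = 18 — same as recorded.
Step 6: x = 18 + (-4) = 14, y = 18 + (-7) = 11 — matches.
Step 7: x = 14 + (-7) = 7, y = 11 + (-7) = 4 — matches.
Step 8: x = 7 + (-4) = 3, y = 4 + (-3) = 1 — matches.
Step 9: x = 3 + (3) = 6, y = 1 + (6) = 7 — same as recorded.
Step 10: x = 6 + (-9) = -3, y = 7 + (-3) = 4 — exactly as logged.
Step 11: x = -3 + (2) = -1, y = 4 + (6) = 10 — exactly as logged.
Step 12: x = -1 + (8) = 7, y = 10 + (-2) = 8 — in agreement.
Step 13: x = 7 + (-4) = 3, y = 8 + (-7) = 1 — exactly as logged.
Step 14: x = 3 + (-5) = -2, y = 1 + (5) = 6 — confirmed correct.
Nothing is out of place; the run is error-free.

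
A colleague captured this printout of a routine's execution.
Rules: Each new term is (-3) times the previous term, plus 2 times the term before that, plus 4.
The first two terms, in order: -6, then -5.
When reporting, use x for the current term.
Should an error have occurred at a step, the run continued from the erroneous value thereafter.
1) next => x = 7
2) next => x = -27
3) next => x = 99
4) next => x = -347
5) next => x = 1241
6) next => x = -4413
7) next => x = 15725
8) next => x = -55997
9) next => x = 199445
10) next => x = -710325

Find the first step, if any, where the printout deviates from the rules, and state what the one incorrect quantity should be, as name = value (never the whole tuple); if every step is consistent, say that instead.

step 5, x = 1243

1. x = -3*(-5) + (2)*(-6) + (4) = 7 (matches)
2. x = -3*(7) + (2)*(-5) + (4) = -27 (no discrepancy)
3. x = -3*(-27) + (2)*(7) + (4) = 99 (confirmed correct)
4. x = -3*(99) + (2)*(-27) + (4) = -347 (same as recorded)
5. x = -3*(-347) + (2)*(99) + (4) = 1243 (a discrepancy with the printout)
That makes step 5 the first incorrect line — x = 1243 is what it should show.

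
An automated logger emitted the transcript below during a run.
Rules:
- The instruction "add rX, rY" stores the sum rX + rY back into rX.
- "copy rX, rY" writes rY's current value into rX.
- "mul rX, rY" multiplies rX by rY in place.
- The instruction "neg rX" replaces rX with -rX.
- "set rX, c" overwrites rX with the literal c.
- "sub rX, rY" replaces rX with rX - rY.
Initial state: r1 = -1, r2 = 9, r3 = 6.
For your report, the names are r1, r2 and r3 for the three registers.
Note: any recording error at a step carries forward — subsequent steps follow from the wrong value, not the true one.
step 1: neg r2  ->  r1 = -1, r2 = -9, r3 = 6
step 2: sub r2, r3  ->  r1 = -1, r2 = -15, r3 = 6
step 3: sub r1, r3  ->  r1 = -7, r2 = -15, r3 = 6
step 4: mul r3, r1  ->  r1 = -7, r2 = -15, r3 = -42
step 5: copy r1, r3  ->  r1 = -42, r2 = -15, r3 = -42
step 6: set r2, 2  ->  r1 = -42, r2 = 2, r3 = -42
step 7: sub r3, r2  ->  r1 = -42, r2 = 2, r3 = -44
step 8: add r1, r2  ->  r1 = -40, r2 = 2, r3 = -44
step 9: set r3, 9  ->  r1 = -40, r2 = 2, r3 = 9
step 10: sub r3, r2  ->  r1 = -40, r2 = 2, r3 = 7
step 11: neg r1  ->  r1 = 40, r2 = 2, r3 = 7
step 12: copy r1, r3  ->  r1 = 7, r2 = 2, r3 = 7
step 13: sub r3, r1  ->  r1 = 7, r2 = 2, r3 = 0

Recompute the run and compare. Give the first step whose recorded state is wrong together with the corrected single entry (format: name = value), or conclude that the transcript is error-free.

no error

1. r2 = -(9) = -9 (same as recorded)
2. r2 = -9 - 6 = -15 (agrees with the transcript)
3. r1 = -1 - 6 = -7 (verified)
4. r3 = 6 * -7 = -42 (verified)
5. r1 = -42 (exactly as logged)
6. r2 = 2 (same as recorded)
7. r3 = -42 - 2 = -44 (verified)
8. r1 = -42 + 2 = -40 (consistent with the transcript)
9. r3 = 9 (verified)
10. r3 = 9 - 2 = 7 (checks out)
11. r1 = -(-40) = 40 (consistent with the transcript)
12. r1 = 7 (in agreement)
13. r3 = 7 - 7 = 0 (consistent with the transcript)
The recomputation confirms every line.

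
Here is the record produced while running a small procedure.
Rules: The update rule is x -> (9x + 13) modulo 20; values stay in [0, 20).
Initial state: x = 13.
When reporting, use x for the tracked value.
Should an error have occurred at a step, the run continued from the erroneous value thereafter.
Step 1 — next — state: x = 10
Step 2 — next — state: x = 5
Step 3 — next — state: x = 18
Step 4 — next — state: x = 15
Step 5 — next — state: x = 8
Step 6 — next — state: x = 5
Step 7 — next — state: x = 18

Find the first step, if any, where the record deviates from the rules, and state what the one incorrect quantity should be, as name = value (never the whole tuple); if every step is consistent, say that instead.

Recomputing the run from the initial state:
step 1: x = 10
step 2: x = 3
step 3: x = 0
step 4: x = 13
step 5: x = 10
step 6: x = 3
step 7: x = 0
The first disagreement with the record is at step 2, where the value should be x = 3.

step 2, x = 3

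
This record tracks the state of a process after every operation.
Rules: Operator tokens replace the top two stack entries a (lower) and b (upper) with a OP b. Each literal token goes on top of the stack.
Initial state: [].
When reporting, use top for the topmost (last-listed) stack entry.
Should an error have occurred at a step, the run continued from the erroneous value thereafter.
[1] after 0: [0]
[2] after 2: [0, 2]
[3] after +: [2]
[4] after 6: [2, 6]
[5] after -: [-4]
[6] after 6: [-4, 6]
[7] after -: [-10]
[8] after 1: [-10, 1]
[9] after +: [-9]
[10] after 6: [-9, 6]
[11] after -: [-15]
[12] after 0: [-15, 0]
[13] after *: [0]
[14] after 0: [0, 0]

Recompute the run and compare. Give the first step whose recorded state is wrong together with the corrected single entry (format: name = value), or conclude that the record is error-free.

Recomputing the run from the initial state:
step 1: [0]
step 2: [0, 2]
step 3: [2]
step 4: [2, 6]
step 5: [-4]
step 6: [-4, 6]
step 7: [-10]
step 8: [-10, 1]
step 9: [-9]
step 10: [-9, 6]
step 11: [-15]
step 12: [-15, 0]
step 13: [0]
step 14: [0, 0]
This matches the record at every step.

no error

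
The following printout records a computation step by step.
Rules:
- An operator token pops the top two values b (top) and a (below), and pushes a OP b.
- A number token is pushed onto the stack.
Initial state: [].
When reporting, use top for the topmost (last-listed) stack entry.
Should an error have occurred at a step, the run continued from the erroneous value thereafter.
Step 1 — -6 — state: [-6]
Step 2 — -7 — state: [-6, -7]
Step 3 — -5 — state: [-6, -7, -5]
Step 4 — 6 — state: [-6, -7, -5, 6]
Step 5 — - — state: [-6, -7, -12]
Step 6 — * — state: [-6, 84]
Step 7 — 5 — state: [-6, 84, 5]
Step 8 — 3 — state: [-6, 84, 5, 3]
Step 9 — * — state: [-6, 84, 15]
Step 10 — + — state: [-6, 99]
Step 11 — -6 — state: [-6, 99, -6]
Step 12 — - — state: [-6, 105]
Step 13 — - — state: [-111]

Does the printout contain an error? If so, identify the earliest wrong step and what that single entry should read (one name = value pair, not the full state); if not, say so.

step 1: push -6: top = -6 -> matches
step 2: push -7: top = -7 -> same as recorded
step 3: push -5: top = -5 -> same as recorded
step 4: push 6: top = 6 -> exactly as logged
step 5: -5 - 6 = -11 -> the printout has a different value
Conclusion: step 5 carries the first error; the entry should be top = -11.

step 5, top = -11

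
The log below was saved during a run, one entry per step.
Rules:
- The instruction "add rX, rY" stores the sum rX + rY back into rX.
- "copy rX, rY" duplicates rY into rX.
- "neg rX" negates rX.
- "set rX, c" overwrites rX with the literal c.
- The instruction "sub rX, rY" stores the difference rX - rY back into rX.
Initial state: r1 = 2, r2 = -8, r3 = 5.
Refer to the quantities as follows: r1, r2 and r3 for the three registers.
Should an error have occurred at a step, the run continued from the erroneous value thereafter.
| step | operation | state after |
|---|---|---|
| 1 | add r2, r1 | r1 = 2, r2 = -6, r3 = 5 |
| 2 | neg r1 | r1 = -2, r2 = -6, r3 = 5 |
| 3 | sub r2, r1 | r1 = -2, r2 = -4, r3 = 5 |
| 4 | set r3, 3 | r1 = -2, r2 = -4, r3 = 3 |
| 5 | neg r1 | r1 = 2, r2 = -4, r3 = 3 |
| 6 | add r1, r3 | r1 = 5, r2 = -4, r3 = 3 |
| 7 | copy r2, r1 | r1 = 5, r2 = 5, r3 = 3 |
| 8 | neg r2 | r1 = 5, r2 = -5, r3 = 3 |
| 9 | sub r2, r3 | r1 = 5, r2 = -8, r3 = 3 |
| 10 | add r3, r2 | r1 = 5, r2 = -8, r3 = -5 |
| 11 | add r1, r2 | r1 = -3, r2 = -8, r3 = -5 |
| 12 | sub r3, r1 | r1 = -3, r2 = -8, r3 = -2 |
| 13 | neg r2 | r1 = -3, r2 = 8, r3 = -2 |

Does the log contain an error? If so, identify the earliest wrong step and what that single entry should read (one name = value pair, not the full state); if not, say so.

Recomputing the run from the initial state:
step 1: r1 = 2, r2 = -6, r3 = 5
step 2: r1 = -2, r2 = -6, r3 = 5
step 3: r1 = -2, r2 = -4, r3 = 5
step 4: r1 = -2, r2 = -4, r3 = 3
step 5: r1 = 2, r2 = -4, r3 = 3
step 6: r1 = 5, r2 = -4, r3 = 3
step 7: r1 = 5, r2 = 5, r3 = 3
step 8: r1 = 5, r2 = -5, r3 = 3
step 9: r1 = 5, r2 = -8, r3 = 3
step 10: r1 = 5, r2 = -8, r3 = -5
step 11: r1 = -3, r2 = -8, r3 = -5
step 12: r1 = -3, r2 = -8, r3 = -2
step 13: r1 = -3, r2 = 8, r3 = -2
This matches the log at every step.

no error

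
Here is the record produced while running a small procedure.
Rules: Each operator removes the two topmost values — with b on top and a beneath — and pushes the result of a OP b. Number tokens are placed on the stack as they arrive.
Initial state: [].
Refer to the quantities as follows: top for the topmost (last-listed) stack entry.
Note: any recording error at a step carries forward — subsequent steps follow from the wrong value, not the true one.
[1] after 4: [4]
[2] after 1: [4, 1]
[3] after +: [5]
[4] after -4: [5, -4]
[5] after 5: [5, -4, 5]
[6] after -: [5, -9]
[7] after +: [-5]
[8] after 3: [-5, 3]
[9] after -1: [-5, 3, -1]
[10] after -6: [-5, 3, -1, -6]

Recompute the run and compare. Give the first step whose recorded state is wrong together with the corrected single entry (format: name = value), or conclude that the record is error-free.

step 1: push 4: top = 4 -> verified
step 2: push 1: top = 1 -> same as recorded
step 3: 4 + 1 = 5 -> in agreement
step 4: push -4: top = -4 -> no discrepancy
step 5: push 5: top = 5 -> in agreement
step 6: -4 - 5 = -9 -> verified
step 7: 5 + -9 = -4 -> first mismatch against the record
The earliest wrong entry is at step 7: it should read top = -4.

step 7, top = -4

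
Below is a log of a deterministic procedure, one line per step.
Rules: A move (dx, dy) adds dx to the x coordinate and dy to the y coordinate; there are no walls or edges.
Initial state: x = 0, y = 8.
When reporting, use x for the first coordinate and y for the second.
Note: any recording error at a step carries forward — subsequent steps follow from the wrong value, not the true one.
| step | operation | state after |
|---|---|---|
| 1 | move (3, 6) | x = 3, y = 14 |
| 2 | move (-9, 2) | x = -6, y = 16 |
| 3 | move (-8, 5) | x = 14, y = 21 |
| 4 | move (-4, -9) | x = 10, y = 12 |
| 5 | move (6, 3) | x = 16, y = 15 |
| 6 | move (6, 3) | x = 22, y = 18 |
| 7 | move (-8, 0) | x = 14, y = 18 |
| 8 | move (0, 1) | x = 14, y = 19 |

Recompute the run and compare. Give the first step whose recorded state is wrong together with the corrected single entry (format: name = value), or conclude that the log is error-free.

step 3, x = -14

Recomputing the run from the initial state:
step 1: x = 3, y = 14
step 2: x = -6, y = 16
step 3: x = -14, y = 21
step 4: x = -18, y = 12
step 5: x = -12, y = 15
step 6: x = -6, y = 18
step 7: x = -14, y = 18
step 8: x = -14, y = 19
The first disagreement with the log is at step 3, where the value should be x = -14.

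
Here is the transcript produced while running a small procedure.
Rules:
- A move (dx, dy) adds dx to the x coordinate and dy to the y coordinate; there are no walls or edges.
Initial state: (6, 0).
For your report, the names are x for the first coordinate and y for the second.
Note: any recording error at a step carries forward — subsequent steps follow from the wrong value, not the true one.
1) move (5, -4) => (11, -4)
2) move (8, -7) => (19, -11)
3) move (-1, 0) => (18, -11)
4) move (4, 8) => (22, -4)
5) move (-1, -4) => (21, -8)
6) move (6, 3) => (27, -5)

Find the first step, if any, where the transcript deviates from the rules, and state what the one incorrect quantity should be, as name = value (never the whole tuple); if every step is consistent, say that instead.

step 4, y = -3

Step 1: x = 6 + (5) = 11, y = 0 + (-4) = -4 — confirmed correct.
Step 2: x = 11 + (8) = 19, y = -4 + (-7) = -11 — no discrepancy.
Step 3: x = 19 + (-1) = 18, y = -11 + (0) = -11 — exactly as logged.
Step 4: x = 18 + (4) = 22, y = -11 + (8) = -3 — the transcript has a different value.
Conclusion: step 4 carries the first error; the entry should be y = -3.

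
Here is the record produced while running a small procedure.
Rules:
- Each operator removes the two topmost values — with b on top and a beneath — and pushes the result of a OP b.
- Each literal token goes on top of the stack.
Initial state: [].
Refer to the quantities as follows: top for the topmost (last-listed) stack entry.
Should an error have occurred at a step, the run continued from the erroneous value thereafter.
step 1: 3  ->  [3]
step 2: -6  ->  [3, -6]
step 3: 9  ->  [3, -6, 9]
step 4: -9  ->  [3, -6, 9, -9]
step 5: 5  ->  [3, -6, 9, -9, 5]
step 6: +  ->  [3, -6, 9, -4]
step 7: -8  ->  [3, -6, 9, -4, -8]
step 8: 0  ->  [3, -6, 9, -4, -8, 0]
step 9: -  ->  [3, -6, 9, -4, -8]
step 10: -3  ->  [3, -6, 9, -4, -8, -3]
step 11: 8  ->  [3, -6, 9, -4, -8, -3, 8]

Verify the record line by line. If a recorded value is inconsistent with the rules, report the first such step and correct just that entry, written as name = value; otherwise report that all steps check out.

Step 1: push 3: top = 3 — agrees with the record.
Step 2: push -6: top = -6 — verified.
Step 3: push 9: top = 9 — same as recorded.
Step 4: push -9: top = -9 — no discrepancy.
Step 5: push 5: top = 5 — checks out.
Step 6: -9 + 5 = -4 — in agreement.
Step 7: push -8: top = -8 — checks out.
Step 8: push 0: top = 0 — agrees with the record.
Step 9: -8 - 0 = -8 — checks out.
Step 10: push -3: top = -3 — same as recorded.
Step 11: push 8: top = 8 — exactly as logged.
Each recorded entry agrees with the recomputation.

no error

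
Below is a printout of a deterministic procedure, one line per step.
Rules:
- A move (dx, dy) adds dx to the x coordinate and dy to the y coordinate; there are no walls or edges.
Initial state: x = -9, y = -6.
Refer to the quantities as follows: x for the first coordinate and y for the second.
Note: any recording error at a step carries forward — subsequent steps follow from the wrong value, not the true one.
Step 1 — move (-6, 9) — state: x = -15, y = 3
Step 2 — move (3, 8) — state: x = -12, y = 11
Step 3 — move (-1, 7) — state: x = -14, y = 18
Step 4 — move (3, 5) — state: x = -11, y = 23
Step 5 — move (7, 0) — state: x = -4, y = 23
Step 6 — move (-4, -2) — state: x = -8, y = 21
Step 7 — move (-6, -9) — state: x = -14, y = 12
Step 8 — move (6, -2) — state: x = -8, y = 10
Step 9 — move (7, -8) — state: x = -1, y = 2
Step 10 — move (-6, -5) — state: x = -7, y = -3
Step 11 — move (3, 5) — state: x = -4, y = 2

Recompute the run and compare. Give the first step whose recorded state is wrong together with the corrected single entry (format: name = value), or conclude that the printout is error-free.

step 1: x = -9 + (-6) = -15, y = -6 + (9) = 3 -> checks out
step 2: x = -15 + (3) = -12, y = 3 + (8) = 11 -> matches
step 3: x = -12 + (-1) = -13, y = 11 + (7) = 18 -> the entry is off here
So the first discrepancy is step 3, where the right value is x = -13.

step 3, x = -13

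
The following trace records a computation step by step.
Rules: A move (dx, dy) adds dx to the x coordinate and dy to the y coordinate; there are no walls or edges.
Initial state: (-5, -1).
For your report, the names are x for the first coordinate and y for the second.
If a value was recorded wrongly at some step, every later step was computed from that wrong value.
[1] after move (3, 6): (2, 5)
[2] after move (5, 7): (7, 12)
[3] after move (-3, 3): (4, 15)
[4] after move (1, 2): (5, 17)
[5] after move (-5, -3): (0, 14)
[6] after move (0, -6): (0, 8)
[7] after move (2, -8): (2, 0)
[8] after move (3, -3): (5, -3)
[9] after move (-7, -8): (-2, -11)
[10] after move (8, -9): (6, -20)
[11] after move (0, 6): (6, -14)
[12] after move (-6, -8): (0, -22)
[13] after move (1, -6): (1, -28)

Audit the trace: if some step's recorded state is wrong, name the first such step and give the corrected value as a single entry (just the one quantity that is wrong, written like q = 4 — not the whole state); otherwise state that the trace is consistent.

Step 1: x = -5 + (3) = -2, y = -1 + (6) = 5 — this is not what the trace shows.
The audit stops at step 1: the recorded entry is wrong and should be x = -2.

step 1, x = -2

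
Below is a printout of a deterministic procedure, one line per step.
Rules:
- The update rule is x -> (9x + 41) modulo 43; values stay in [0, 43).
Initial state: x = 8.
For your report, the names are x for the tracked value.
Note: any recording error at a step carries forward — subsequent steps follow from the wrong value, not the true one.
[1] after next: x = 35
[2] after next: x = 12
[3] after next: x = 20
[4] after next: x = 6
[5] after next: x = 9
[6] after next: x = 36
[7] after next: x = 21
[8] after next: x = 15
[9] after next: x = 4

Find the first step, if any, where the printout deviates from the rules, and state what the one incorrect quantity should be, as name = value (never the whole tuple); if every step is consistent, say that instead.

Step 1: x = (9*8 + 41) mod 43 = 27 — a discrepancy with the printout.
The audit stops at step 1: the recorded entry is wrong and should be x = 27.

step 1, x = 27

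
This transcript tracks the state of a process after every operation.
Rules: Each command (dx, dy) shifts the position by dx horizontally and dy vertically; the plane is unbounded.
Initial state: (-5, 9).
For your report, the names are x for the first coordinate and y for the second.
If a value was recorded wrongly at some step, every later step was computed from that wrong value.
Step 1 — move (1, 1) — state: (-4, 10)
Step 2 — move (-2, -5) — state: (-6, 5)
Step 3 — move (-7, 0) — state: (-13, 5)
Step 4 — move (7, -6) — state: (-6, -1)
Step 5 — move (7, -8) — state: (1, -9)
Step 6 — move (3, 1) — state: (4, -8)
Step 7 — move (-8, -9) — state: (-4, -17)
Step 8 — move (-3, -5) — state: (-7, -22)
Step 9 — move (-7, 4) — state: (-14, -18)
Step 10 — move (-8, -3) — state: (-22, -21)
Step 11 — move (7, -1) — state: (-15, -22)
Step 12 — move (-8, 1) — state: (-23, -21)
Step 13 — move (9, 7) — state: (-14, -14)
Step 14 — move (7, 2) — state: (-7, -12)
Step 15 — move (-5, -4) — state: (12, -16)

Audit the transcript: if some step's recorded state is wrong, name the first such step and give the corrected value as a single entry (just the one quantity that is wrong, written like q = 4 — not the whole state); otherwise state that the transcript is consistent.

Recomputing the run from the initial state:
step 1: x = -4, y = 10
step 2: x = -6, y = 5
step 3: x = -13, y = 5
step 4: x = -6, y = -1
step 5: x = 1, y = -9
step 6: x = 4, y = -8
step 7: x = -4, y = -17
step 8: x = -7, y = -22
step 9: x = -14, y = -18
step 10: x = -22, y = -21
step 11: x = -15, y = -22
step 12: x = -23, y = -21
step 13: x = -14, y = -14
step 14: x = -7, y = -12
step 15: x = -12, y = -16
The first disagreement with the transcript is at step 15, where the value should be x = -12.

step 15, x = -12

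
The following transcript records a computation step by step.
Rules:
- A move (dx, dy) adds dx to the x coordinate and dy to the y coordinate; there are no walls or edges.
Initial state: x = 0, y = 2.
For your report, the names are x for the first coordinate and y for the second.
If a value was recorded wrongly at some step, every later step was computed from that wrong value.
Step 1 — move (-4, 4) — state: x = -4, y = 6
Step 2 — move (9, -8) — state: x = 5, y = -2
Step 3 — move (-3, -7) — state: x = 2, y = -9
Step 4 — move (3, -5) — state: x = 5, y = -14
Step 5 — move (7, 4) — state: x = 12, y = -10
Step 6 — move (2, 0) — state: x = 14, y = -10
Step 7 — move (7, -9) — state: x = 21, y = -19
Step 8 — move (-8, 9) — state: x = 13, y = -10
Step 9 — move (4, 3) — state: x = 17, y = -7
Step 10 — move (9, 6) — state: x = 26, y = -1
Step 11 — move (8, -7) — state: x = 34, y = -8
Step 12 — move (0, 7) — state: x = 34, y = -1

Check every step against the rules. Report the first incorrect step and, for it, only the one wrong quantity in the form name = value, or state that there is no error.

step 1: x = 0 + (-4) = -4, y = 2 + (4) = 6 -> confirmed correct
step 2: x = -4 + (9) = 5, y = 6 + (-8) = -2 -> no discrepancy
step 3: x = 5 + (-3) = 2, y = -2 + (-7) = -9 -> exactly as logged
step 4: x = 2 + (3) = 5, y = -9 + (-5) = -14 -> in agreement
step 5: x = 5 + (7) = 12, y = -14 + (4) = -10 -> matches
step 6: x = 12 + (2) = 14, y = -10 + (0) = -10 -> consistent with the transcript
step 7: x = 14 + (7) = 21, y = -10 + (-9) = -19 -> verified
step 8: x = 21 + (-8) = 13, y = -19 + (9) = -10 -> no discrepancy
step 9: x = 13 + (4) = 17, y = -10 + (3) = -7 -> no discrepancy
step 10: x = 17 + (9) = 26, y = -7 + (6) = -1 -> exactly as logged
step 11: x = 26 + (8) = 34, y = -1 + (-7) = -8 -> verified
step 12: x = 34 + (0) = 34, y = -8 + (7) = -1 -> agrees with the transcript
Nothing is out of place; the run is error-free.

no error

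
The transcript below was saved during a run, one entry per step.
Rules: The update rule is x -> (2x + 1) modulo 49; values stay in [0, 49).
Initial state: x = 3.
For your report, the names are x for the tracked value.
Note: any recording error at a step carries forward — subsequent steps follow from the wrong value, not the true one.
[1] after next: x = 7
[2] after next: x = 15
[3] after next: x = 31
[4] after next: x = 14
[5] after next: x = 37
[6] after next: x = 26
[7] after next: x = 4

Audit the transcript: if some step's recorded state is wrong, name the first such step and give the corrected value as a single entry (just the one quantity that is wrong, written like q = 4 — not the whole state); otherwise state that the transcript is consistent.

step 5, x = 29

Step 1: x = (2*3 + 1) mod 49 = 7 — exactly as logged.
Step 2: x = (2*7 + 1) mod 49 = 15 — consistent with the transcript.
Step 3: x = (2*15 + 1) mod 49 = 31 — checks out.
Step 4: x = (2*31 + 1) mod 49 = 14 — agrees with the transcript.
Step 5: x = (2*14 + 1) mod 49 = 29 — the transcript has a different value.
That makes step 5 the first incorrect line — x = 29 is what it should show.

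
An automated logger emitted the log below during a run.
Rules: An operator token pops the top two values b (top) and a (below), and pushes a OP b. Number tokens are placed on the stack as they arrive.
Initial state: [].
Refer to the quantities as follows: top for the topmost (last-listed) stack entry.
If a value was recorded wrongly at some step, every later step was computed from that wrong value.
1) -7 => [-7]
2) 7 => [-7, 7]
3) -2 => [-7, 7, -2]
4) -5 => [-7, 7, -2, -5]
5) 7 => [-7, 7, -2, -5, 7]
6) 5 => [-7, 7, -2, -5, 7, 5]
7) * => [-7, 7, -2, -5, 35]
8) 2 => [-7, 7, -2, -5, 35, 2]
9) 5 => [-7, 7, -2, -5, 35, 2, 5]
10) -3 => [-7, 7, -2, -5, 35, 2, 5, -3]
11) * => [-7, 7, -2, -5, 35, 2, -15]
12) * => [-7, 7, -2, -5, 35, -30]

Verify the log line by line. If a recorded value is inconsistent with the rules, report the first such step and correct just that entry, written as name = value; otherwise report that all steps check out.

Recomputing the run from the initial state:
step 1: [-7]
step 2: [-7, 7]
step 3: [-7, 7, -2]
step 4: [-7, 7, -2, -5]
step 5: [-7, 7, -2, -5, 7]
step 6: [-7, 7, -2, -5, 7, 5]
step 7: [-7, 7, -2, -5, 35]
step 8: [-7, 7, -2, -5, 35, 2]
step 9: [-7, 7, -2, -5, 35, 2, 5]
step 10: [-7, 7, -2, -5, 35, 2, 5, -3]
step 11: [-7, 7, -2, -5, 35, 2, -15]
step 12: [-7, 7, -2, -5, 35, -30]
This matches the log at every step.

no error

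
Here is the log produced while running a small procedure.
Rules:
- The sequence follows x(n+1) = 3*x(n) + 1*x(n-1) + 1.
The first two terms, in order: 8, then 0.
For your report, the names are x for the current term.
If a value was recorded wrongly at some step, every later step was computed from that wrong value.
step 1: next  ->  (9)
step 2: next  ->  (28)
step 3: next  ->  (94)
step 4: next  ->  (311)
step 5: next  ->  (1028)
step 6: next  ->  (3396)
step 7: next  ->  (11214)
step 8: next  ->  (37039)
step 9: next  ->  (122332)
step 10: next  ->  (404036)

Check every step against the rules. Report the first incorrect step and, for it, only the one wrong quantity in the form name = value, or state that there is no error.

step 7, x = 11217

Recomputing the run from the initial state:
step 1: x = 9
step 2: x = 28
step 3: x = 94
step 4: x = 311
step 5: x = 1028
step 6: x = 3396
step 7: x = 11217
step 8: x = 37048
step 9: x = 122362
step 10: x = 404135
The first disagreement with the log is at step 7, where the value should be x = 11217.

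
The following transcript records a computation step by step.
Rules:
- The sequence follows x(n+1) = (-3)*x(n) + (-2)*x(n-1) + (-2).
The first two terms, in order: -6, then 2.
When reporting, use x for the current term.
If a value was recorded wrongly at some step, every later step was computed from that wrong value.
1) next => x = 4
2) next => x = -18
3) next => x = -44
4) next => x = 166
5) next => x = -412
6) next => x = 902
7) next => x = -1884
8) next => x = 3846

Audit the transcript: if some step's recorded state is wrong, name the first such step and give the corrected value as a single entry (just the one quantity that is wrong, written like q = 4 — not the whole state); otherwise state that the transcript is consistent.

1. x = -3*(2) + (-2)*(-6) + (-2) = 4 (consistent with the transcript)
2. x = -3*(4) + (-2)*(2) + (-2) = -18 (in agreement)
3. x = -3*(-18) + (-2)*(4) + (-2) = 44 (the transcript has a different value)
The audit stops at step 3: the recorded entry is wrong and should be x = 44.

step 3, x = 44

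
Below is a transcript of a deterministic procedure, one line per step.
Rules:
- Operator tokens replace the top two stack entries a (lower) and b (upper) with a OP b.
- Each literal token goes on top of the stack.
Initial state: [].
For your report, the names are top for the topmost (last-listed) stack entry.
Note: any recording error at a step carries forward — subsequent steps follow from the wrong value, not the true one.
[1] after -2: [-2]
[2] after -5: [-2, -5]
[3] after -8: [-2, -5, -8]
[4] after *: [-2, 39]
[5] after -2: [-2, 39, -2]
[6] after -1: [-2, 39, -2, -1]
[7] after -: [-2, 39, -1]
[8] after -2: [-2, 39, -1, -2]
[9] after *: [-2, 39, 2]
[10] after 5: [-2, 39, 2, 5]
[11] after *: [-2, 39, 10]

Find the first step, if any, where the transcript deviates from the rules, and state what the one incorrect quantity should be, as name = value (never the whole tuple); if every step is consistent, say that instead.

Step 1: push -2: top = -2 — matches.
Step 2: push -5: top = -5 — exactly as logged.
Step 3: push -8: top = -8 — matches.
Step 4: -5 * -8 = 40 — this is not what the transcript shows.
That makes step 4 the first incorrect line — top = 40 is what it should show.

step 4, top = 40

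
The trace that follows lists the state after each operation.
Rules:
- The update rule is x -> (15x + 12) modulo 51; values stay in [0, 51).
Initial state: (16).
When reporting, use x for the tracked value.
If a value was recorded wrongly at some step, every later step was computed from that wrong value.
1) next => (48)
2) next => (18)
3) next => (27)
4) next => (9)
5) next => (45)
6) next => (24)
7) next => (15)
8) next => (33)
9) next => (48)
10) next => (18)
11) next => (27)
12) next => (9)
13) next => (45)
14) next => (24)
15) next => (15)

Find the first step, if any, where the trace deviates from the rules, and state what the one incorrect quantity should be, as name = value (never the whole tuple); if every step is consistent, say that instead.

step 1: x = (15*16 + 12) mod 51 = 48 -> matches
step 2: x = (15*48 + 12) mod 51 = 18 -> agrees with the trace
step 3: x = (15*18 + 12) mod 51 = 27 -> consistent with the trace
step 4: x = (15*27 + 12) mod 51 = 9 -> matches
step 5: x = (15*9 + 12) mod 51 = 45 -> verified
step 6: x = (15*45 + 12) mod 51 = 24 -> verified
step 7: x = (15*24 + 12) mod 51 = 15 -> same as recorded
step 8: x = (15*15 + 12) mod 51 = 33 -> exactly as logged
step 9: x = (15*33 + 12) mod 51 = 48 -> agrees with the trace
step 10: x = (15*48 + 12) mod 51 = 18 -> no discrepancy
step 11: x = (15*18 + 12) mod 51 = 27 -> verified
step 12: x = (15*27 + 12) mod 51 = 9 -> matches
step 13: x = (15*9 + 12) mod 51 = 45 -> matches
step 14: x = (15*45 + 12) mod 51 = 24 -> same as recorded
step 15: x = (15*24 + 12) mod 51 = 15 -> matches
Each recorded entry agrees with the recomputation.

no error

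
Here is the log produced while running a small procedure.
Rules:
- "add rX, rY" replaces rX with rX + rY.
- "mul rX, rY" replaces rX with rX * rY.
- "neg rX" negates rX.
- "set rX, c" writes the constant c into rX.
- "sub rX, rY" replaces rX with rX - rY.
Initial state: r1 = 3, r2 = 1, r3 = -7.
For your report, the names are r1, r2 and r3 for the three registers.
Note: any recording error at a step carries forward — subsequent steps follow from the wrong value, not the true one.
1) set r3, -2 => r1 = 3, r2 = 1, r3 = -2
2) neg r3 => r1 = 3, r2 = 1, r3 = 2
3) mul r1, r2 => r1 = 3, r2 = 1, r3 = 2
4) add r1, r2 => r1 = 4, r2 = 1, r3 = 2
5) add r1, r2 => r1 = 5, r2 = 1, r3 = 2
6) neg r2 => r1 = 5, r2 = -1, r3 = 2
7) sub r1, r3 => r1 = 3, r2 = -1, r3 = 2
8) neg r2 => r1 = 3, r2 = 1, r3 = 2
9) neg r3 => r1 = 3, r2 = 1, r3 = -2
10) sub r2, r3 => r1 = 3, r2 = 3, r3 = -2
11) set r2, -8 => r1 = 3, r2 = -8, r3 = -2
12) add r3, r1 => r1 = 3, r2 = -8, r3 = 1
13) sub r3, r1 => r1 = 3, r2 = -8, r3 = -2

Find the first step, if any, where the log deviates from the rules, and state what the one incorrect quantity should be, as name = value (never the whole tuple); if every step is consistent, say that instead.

no error

Recomputing the run from the initial state:
step 1: r1 = 3, r2 = 1, r3 = -2
step 2: r1 = 3, r2 = 1, r3 = 2
step 3: r1 = 3, r2 = 1, r3 = 2
step 4: r1 = 4, r2 = 1, r3 = 2
step 5: r1 = 5, r2 = 1, r3 = 2
step 6: r1 = 5, r2 = -1, r3 = 2
step 7: r1 = 3, r2 = -1, r3 = 2
step 8: r1 = 3, r2 = 1, r3 = 2
step 9: r1 = 3, r2 = 1, r3 = -2
step 10: r1 = 3, r2 = 3, r3 = -2
step 11: r1 = 3, r2 = -8, r3 = -2
step 12: r1 = 3, r2 = -8, r3 = 1
step 13: r1 = 3, r2 = -8, r3 = -2
This matches the log at every step.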